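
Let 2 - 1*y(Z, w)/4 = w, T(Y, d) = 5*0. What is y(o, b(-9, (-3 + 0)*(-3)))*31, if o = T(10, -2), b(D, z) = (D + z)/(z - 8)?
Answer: 248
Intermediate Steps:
b(D, z) = (D + z)/(-8 + z)
T(Y, d) = 0
o = 0
y(Z, w) = 8 - 4*w
y(o, b(-9, (-3 + 0)*(-3)))*31 = (8 - 4*(-9 + (-3 + 0)*(-3))/(-8 + (-3 + 0)*(-3)))*31 = (8 - 4*(-9 - 3*(-3))/(-8 - 3*(-3)))*31 = (8 - 4*(-9 + 9)/(-8 + 9))*31 = (8 - 4*0/1)*31 = (8 - 4*0)*31 = (8 + 0)*31 = 8*31 = 248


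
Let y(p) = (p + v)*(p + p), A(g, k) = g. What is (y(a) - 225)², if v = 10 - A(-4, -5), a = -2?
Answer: 74529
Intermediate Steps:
v = 14 (v = 10 - 1*(-4) = 10 + 4 = 14)
y(p) = 2*p*(14 + p) (y(p) = (p + 14)*(p + p) = (14 + p)*(2*p) = 2*p*(14 + p))
(y(a) - 225)² = (2*(-2)*(14 - 2) - 225)² = (2*(-2)*12 - 225)² = (-48 - 225)² = (-273)² = 74529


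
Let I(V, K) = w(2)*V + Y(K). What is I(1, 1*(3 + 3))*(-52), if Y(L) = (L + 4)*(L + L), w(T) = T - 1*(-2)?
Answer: -6448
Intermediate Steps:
w(T) = 2 + T (w(T) = T + 2 = 2 + T)
Y(L) = 2*L*(4 + L) (Y(L) = (4 + L)*(2*L) = 2*L*(4 + L))
I(V, K) = 4*V + 2*K*(4 + K) (I(V, K) = (2 + 2)*V + 2*K*(4 + K) = 4*V + 2*K*(4 + K))
I(1, 1*(3 + 3))*(-52) = (4*1 + 2*(1*(3 + 3))*(4 + 1*(3 + 3)))*(-52) = (4 + 2*(1*6)*(4 + 1*6))*(-52) = (4 + 2*6*(4 + 6))*(-52) = (4 + 2*6*10)*(-52) = (4 + 120)*(-52) = 124*(-52) = -6448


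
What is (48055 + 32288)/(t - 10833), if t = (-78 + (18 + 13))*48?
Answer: -26781/4363 ≈ -6.1382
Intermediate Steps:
t = -2256 (t = (-78 + 31)*48 = -47*48 = -2256)
(48055 + 32288)/(t - 10833) = (48055 + 32288)/(-2256 - 10833) = 80343/(-13089) = 80343*(-1/13089) = -26781/4363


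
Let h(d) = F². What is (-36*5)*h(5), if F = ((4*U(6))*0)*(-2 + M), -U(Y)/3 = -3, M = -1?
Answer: 0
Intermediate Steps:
U(Y) = 9 (U(Y) = -3*(-3) = 9)
F = 0 (F = ((4*9)*0)*(-2 - 1) = (36*0)*(-3) = 0*(-3) = 0)
h(d) = 0 (h(d) = 0² = 0)
(-36*5)*h(5) = -36*5*0 = -180*0 = 0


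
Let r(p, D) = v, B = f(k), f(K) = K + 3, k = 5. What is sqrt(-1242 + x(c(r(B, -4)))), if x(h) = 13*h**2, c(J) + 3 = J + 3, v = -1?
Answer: I*sqrt(1229) ≈ 35.057*I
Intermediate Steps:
f(K) = 3 + K
B = 8 (B = 3 + 5 = 8)
r(p, D) = -1
c(J) = J (c(J) = -3 + (J + 3) = -3 + (3 + J) = J)
sqrt(-1242 + x(c(r(B, -4)))) = sqrt(-1242 + 13*(-1)**2) = sqrt(-1242 + 13*1) = sqrt(-1242 + 13) = sqrt(-1229) = I*sqrt(1229)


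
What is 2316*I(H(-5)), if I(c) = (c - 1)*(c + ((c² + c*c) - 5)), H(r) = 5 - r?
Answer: 4273020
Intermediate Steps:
I(c) = (-1 + c)*(-5 + c + 2*c²) (I(c) = (-1 + c)*(c + ((c² + c²) - 5)) = (-1 + c)*(c + (2*c² - 5)) = (-1 + c)*(c + (-5 + 2*c²)) = (-1 + c)*(-5 + c + 2*c²))
2316*I(H(-5)) = 2316*(5 - (5 - 1*(-5))² - 6*(5 - 1*(-5)) + 2*(5 - 1*(-5))³) = 2316*(5 - (5 + 5)² - 6*(5 + 5) + 2*(5 + 5)³) = 2316*(5 - 1*10² - 6*10 + 2*10³) = 2316*(5 - 1*100 - 60 + 2*1000) = 2316*(5 - 100 - 60 + 2000) = 2316*1845 = 4273020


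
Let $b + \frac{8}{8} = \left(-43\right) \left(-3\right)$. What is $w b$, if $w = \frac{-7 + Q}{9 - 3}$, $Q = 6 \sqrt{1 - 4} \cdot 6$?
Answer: $- \frac{448}{3} + 768 i \sqrt{3} \approx -149.33 + 1330.2 i$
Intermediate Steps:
$Q = 36 i \sqrt{3}$ ($Q = 6 \sqrt{-3} \cdot 6 = 6 i \sqrt{3} \cdot 6 = 36 i \sqrt{3} \approx 62.354 i$)
$b = 128$ ($b = -1 - -129 = -1 + 129 = 128$)
$w = - \frac{7}{6} + 6 i \sqrt{3}$ ($w = \frac{-7 + 36 i \sqrt{3}}{9 - 3} = \frac{-7 + 36 i \sqrt{3}}{6} = \left(-7 + 36 i \sqrt{3}\right) \frac{1}{6} = - \frac{7}{6} + 6 i \sqrt{3} \approx -1.1667 + 10.392 i$)
$w b = \left(- \frac{7}{6} + 6 i \sqrt{3}\right) 128 = - \frac{448}{3} + 768 i \sqrt{3}$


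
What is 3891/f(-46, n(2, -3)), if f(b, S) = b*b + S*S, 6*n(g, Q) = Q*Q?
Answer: 15564/8473 ≈ 1.8369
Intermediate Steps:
n(g, Q) = Q**2/6 (n(g, Q) = (Q*Q)/6 = Q**2/6)
f(b, S) = S**2 + b**2 (f(b, S) = b**2 + S**2 = S**2 + b**2)
3891/f(-46, n(2, -3)) = 3891/(((1/6)*(-3)**2)**2 + (-46)**2) = 3891/(((1/6)*9)**2 + 2116) = 3891/((3/2)**2 + 2116) = 3891/(9/4 + 2116) = 3891/(8473/4) = 3891*(4/8473) = 15564/8473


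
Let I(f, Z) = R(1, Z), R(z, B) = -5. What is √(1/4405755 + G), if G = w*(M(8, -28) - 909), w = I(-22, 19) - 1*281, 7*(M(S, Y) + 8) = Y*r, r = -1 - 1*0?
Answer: √5068477188231093705/4405755 ≈ 511.00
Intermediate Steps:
r = -1 (r = -1 + 0 = -1)
I(f, Z) = -5
M(S, Y) = -8 - Y/7 (M(S, Y) = -8 + (Y*(-1))/7 = -8 + (-Y)/7 = -8 - Y/7)
w = -286 (w = -5 - 1*281 = -5 - 281 = -286)
G = 261118 (G = -286*((-8 - ⅐*(-28)) - 909) = -286*((-8 + 4) - 909) = -286*(-4 - 909) = -286*(-913) = 261118)
√(1/4405755 + G) = √(1/4405755 + 261118) = √(1150421934091/4405755) = √5068477188231093705/4405755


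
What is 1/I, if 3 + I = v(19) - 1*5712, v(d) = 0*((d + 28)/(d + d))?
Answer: -1/5715 ≈ -0.00017498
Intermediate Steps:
v(d) = 0 (v(d) = 0*((28 + d)/((2*d))) = 0*((28 + d)*(1/(2*d))) = 0*((28 + d)/(2*d)) = 0)
I = -5715 (I = -3 + (0 - 1*5712) = -3 + (0 - 5712) = -3 - 5712 = -5715)
1/I = 1/(-5715) = -1/5715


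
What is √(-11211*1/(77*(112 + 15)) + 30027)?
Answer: 3*√319037508482/9779 ≈ 173.28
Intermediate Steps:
√(-11211*1/(77*(112 + 15)) + 30027) = √(-11211/(127*77) + 30027) = √(-11211/9779 + 30027) = √(293622822/9779) = 3*√319037508482/9779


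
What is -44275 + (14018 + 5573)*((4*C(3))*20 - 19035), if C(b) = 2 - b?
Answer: -374526240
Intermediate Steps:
-44275 + (14018 + 5573)*((4*C(3))*20 - 19035) = -44275 + (14018 + 5573)*((4*(2 - 1*3))*20 - 19035) = -44275 + 19591*((4*(2 - 3))*20 - 19035) = -44275 + 19591*((4*(-1))*20 - 19035) = -44275 + 19591*(-4*20 - 19035) = -44275 + 19591*(-80 - 19035) = -44275 + 19591*(-19115) = -44275 - 374481965 = -374526240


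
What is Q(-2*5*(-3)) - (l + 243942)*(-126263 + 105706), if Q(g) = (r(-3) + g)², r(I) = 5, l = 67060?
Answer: 6393269339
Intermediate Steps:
Q(g) = (5 + g)²
Q(-2*5*(-3)) - (l + 243942)*(-126263 + 105706) = (5 - 2*5*(-3))² - (67060 + 243942)*(-126263 + 105706) = (5 - 10*(-3))² - 311002*(-20557) = (5 + 30)² - 1*(-6393268114) = 35² + 6393268114 = 1225 + 6393268114 = 6393269339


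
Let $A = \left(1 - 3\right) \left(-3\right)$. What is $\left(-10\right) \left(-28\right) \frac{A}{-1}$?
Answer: $-1680$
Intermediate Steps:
$A = 6$ ($A = \left(-2\right) \left(-3\right) = 6$)
$\left(-10\right) \left(-28\right) \frac{A}{-1} = \left(-10\right) \left(-28\right) \frac{6}{-1} = 280 \cdot 6 \left(-1\right) = 280 \left(-6\right) = -1680$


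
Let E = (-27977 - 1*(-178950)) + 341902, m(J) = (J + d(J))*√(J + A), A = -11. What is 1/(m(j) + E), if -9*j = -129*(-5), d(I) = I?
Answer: 532305/262361661083 + 516*I*√186/1311808305415 ≈ 2.0289e-6 + 5.3646e-9*I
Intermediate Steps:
j = -215/3 (j = -(-43)*(-5)/3 = -⅑*645 = -215/3 ≈ -71.667)
m(J) = 2*J*√(-11 + J) (m(J) = (J + J)*√(J - 11) = (2*J)*√(-11 + J) = 2*J*√(-11 + J))
E = 492875 (E = (-27977 + 178950) + 341902 = 150973 + 341902 = 492875)
1/(m(j) + E) = 1/(2*(-215/3)*√(-11 - 215/3) + 492875) = 1/(2*(-215/3)*√(-248/3) + 492875) = 1/(2*(-215/3)*(2*I*√186/3) + 492875) = 1/(-860*I*√186/9 + 492875) = 1/(492875 - 860*I*√186/9)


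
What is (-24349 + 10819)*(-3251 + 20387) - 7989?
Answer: -231858069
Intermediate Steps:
(-24349 + 10819)*(-3251 + 20387) - 7989 = -13530*17136 - 7989 = -231850080 - 7989 = -231858069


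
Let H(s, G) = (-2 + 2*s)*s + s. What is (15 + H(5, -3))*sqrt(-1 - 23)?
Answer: 120*I*sqrt(6) ≈ 293.94*I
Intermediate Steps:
H(s, G) = s + s*(-2 + 2*s) (H(s, G) = s*(-2 + 2*s) + s = s + s*(-2 + 2*s))
(15 + H(5, -3))*sqrt(-1 - 23) = (15 + 5*(-1 + 2*5))*sqrt(-1 - 23) = (15 + 5*(-1 + 10))*sqrt(-24) = (15 + 5*9)*(2*I*sqrt(6)) = (15 + 45)*(2*I*sqrt(6)) = 60*(2*I*sqrt(6)) = 120*I*sqrt(6)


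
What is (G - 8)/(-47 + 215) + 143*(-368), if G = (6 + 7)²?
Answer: -1262953/24 ≈ -52623.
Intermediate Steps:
G = 169 (G = 13² = 169)
(G - 8)/(-47 + 215) + 143*(-368) = (169 - 8)/(-47 + 215) + 143*(-368) = 161/168 - 52624 = 161*(1/168) - 52624 = 23/24 - 52624 = -1262953/24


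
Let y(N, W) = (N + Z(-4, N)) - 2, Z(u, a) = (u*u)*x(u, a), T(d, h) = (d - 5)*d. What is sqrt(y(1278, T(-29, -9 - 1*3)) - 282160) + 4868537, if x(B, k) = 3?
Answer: 4868537 + 6*I*sqrt(7801) ≈ 4.8685e+6 + 529.94*I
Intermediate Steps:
T(d, h) = d*(-5 + d) (T(d, h) = (-5 + d)*d = d*(-5 + d))
Z(u, a) = 3*u**2 (Z(u, a) = (u*u)*3 = u**2*3 = 3*u**2)
y(N, W) = 46 + N (y(N, W) = (N + 3*(-4)**2) - 2 = (N + 3*16) - 2 = (N + 48) - 2 = (48 + N) - 2 = 46 + N)
sqrt(y(1278, T(-29, -9 - 1*3)) - 282160) + 4868537 = sqrt((46 + 1278) - 282160) + 4868537 = sqrt(1324 - 282160) + 4868537 = sqrt(-280836) + 4868537 = 6*I*sqrt(7801) + 4868537 = 4868537 + 6*I*sqrt(7801)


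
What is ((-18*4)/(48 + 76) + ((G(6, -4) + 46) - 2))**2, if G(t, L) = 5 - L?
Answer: 2640625/961 ≈ 2747.8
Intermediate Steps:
((-18*4)/(48 + 76) + ((G(6, -4) + 46) - 2))**2 = ((-18*4)/(48 + 76) + (((5 - 1*(-4)) + 46) - 2))**2 = (-72/124 + (((5 + 4) + 46) - 2))**2 = (-72*1/124 + ((9 + 46) - 2))**2 = (-18/31 + (55 - 2))**2 = (-18/31 + 53)**2 = (1625/31)**2 = 2640625/961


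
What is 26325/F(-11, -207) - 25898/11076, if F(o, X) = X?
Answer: -16496477/127374 ≈ -129.51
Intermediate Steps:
26325/F(-11, -207) - 25898/11076 = 26325/(-207) - 25898/11076 = 26325*(-1/207) - 25898*1/11076 = -2925/23 - 12949/5538 = -16496477/127374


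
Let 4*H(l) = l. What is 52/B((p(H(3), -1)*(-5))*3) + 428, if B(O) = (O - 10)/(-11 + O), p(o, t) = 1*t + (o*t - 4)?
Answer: 146192/305 ≈ 479.32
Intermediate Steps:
H(l) = l/4
p(o, t) = -4 + t + o*t (p(o, t) = t + (-4 + o*t) = -4 + t + o*t)
B(O) = (-10 + O)/(-11 + O)
52/B((p(H(3), -1)*(-5))*3) + 428 = 52/(((-10 + ((-4 - 1 + ((¼)*3)*(-1))*(-5))*3)/(-11 + ((-4 - 1 + ((¼)*3)*(-1))*(-5))*3))) + 428 = 52/(((-10 + ((-4 - 1 + (¾)*(-1))*(-5))*3)/(-11 + ((-4 - 1 + (¾)*(-1))*(-5))*3))) + 428 = 52/(((-10 + ((-4 - 1 - ¾)*(-5))*3)/(-11 + ((-4 - 1 - ¾)*(-5))*3))) + 428 = 52/(((-10 - 23/4*(-5)*3)/(-11 - 23/4*(-5)*3))) + 428 = 52/(((-10 + (115/4)*3)/(-11 + (115/4)*3))) + 428 = 52/(((-10 + 345/4)/(-11 + 345/4))) + 428 = 52/(((305/4)/(301/4))) + 428 = 52/(((4/301)*(305/4))) + 428 = 52/(305/301) + 428 = 52*(301/305) + 428 = 15652/305 + 428 = 146192/305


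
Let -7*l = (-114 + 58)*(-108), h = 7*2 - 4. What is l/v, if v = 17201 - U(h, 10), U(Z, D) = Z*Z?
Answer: -864/17101 ≈ -0.050523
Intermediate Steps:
h = 10 (h = 14 - 4 = 10)
U(Z, D) = Z**2
v = 17101 (v = 17201 - 1*10**2 = 17201 - 1*100 = 17201 - 100 = 17101)
l = -864 (l = -(-114 + 58)*(-108)/7 = -(-8)*(-108) = -1/7*6048 = -864)
l/v = -864/17101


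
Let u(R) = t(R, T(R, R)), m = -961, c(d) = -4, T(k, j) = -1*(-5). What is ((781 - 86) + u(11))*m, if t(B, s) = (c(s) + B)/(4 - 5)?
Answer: -661168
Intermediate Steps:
T(k, j) = 5
t(B, s) = 4 - B (t(B, s) = (-4 + B)/(4 - 5) = (-4 + B)/(-1) = (-4 + B)*(-1) = 4 - B)
u(R) = 4 - R
((781 - 86) + u(11))*m = ((781 - 86) + (4 - 1*11))*(-961) = (695 + (4 - 11))*(-961) = (695 - 7)*(-961) = 688*(-961) = -661168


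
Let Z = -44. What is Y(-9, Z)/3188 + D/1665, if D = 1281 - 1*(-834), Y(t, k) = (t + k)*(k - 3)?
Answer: 242003/117956 ≈ 2.0516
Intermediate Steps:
Y(t, k) = (-3 + k)*(k + t) (Y(t, k) = (k + t)*(-3 + k) = (-3 + k)*(k + t))
D = 2115 (D = 1281 + 834 = 2115)
Y(-9, Z)/3188 + D/1665 = ((-44)² - 3*(-44) - 3*(-9) - 44*(-9))/3188 + 2115/1665 = (1936 + 132 + 27 + 396)*(1/3188) + 2115*(1/1665) = 2491*(1/3188) + 47/37 = 2491/3188 + 47/37 = 242003/117956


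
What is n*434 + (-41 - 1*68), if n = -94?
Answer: -40905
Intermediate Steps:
n*434 + (-41 - 1*68) = -94*434 + (-41 - 1*68) = -40796 + (-41 - 68) = -40796 - 109 = -40905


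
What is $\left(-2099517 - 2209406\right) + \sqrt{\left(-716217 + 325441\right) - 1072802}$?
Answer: $-4308923 + i \sqrt{1463578} \approx -4.3089 \cdot 10^{6} + 1209.8 i$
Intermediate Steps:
$\left(-2099517 - 2209406\right) + \sqrt{\left(-716217 + 325441\right) - 1072802} = -4308923 + \sqrt{-390776 - 1072802} = -4308923 + \sqrt{-1463578} = -4308923 + i \sqrt{1463578}$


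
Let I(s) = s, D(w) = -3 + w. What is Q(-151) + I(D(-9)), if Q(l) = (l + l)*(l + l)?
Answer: 91192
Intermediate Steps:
Q(l) = 4*l**2 (Q(l) = (2*l)*(2*l) = 4*l**2)
Q(-151) + I(D(-9)) = 4*(-151)**2 + (-3 - 9) = 4*22801 - 12 = 91204 - 12 = 91192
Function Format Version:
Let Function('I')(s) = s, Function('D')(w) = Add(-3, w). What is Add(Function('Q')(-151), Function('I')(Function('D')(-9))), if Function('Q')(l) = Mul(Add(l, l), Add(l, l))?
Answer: 91192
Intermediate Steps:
Function('Q')(l) = Mul(4, Pow(l, 2)) (Function('Q')(l) = Mul(Mul(2, l), Mul(2, l)) = Mul(4, Pow(l, 2)))
Add(Function('Q')(-151), Function('I')(Function('D')(-9))) = Add(Mul(4, Pow(-151, 2)), Add(-3, -9)) = Add(Mul(4, 22801), -12) = Add(91204, -12) = 91192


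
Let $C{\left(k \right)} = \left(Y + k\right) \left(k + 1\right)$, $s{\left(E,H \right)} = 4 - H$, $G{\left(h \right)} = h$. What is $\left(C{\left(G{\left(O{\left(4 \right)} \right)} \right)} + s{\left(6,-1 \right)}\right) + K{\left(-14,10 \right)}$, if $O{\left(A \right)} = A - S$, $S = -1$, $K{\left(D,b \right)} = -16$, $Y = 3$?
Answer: $37$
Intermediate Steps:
$O{\left(A \right)} = 1 + A$ ($O{\left(A \right)} = A - -1 = A + 1 = 1 + A$)
$C{\left(k \right)} = \left(1 + k\right) \left(3 + k\right)$ ($C{\left(k \right)} = \left(3 + k\right) \left(k + 1\right) = \left(3 + k\right) \left(1 + k\right) = \left(1 + k\right) \left(3 + k\right)$)
$\left(C{\left(G{\left(O{\left(4 \right)} \right)} \right)} + s{\left(6,-1 \right)}\right) + K{\left(-14,10 \right)} = \left(\left(3 + \left(1 + 4\right)^{2} + 4 \left(1 + 4\right)\right) + \left(4 - -1\right)\right) - 16 = \left(\left(3 + 5^{2} + 4 \cdot 5\right) + \left(4 + 1\right)\right) - 16 = \left(\left(3 + 25 + 20\right) + 5\right) - 16 = \left(48 + 5\right) - 16 = 53 - 16 = 37$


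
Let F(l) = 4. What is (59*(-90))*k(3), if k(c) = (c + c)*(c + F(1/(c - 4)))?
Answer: -223020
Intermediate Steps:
k(c) = 2*c*(4 + c) (k(c) = (c + c)*(c + 4) = (2*c)*(4 + c) = 2*c*(4 + c))
(59*(-90))*k(3) = (59*(-90))*(2*3*(4 + 3)) = -10620*3*7 = -5310*42 = -223020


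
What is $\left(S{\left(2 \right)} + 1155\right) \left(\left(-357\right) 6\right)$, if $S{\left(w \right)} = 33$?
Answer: $-2544696$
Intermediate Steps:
$\left(S{\left(2 \right)} + 1155\right) \left(\left(-357\right) 6\right) = \left(33 + 1155\right) \left(\left(-357\right) 6\right) = 1188 \left(-2142\right) = -2544696$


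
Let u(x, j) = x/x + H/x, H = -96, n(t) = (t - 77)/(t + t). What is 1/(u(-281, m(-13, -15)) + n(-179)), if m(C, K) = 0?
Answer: 50299/103451 ≈ 0.48621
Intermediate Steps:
n(t) = (-77 + t)/(2*t) (n(t) = (-77 + t)/((2*t)) = (-77 + t)*(1/(2*t)) = (-77 + t)/(2*t))
u(x, j) = 1 - 96/x (u(x, j) = x/x - 96/x = 1 - 96/x)
1/(u(-281, m(-13, -15)) + n(-179)) = 1/((-96 - 281)/(-281) + (1/2)*(-77 - 179)/(-179)) = 1/(-1/281*(-377) + (1/2)*(-1/179)*(-256)) = 1/(377/281 + 128/179) = 1/(103451/50299) = 50299/103451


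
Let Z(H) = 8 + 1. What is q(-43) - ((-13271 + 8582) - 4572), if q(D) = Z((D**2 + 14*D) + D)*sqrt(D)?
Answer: 9261 + 9*I*sqrt(43) ≈ 9261.0 + 59.017*I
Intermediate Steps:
Z(H) = 9
q(D) = 9*sqrt(D)
q(-43) - ((-13271 + 8582) - 4572) = 9*sqrt(-43) - ((-13271 + 8582) - 4572) = 9*(I*sqrt(43)) - (-4689 - 4572) = 9*I*sqrt(43) - 1*(-9261) = 9*I*sqrt(43) + 9261 = 9261 + 9*I*sqrt(43)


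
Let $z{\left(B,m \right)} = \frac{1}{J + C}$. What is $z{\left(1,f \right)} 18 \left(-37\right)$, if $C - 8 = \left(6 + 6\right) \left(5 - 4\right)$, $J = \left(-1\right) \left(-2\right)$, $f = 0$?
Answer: $- \frac{333}{11} \approx -30.273$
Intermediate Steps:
$J = 2$
$C = 20$ ($C = 8 + \left(6 + 6\right) \left(5 - 4\right) = 8 + 12 \cdot 1 = 8 + 12 = 20$)
$z{\left(B,m \right)} = \frac{1}{22}$ ($z{\left(B,m \right)} = \frac{1}{2 + 20} = \frac{1}{22}$)
$z{\left(1,f \right)} 18 \left(-37\right) = \frac{1}{22} \cdot 18 \left(-37\right) = \frac{9}{11} \left(-37\right) = - \frac{333}{11}$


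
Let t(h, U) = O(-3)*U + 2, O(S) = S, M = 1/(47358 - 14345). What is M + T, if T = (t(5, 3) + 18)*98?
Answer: 35588015/33013 ≈ 1078.0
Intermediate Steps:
M = 1/33013 ≈ 3.0291e-5
t(h, U) = 2 - 3*U (t(h, U) = -3*U + 2 = 2 - 3*U)
T = 1078 (T = ((2 - 3*3) + 18)*98 = ((2 - 9) + 18)*98 = (-7 + 18)*98 = 11*98 = 1078)
M + T = 1/33013 + 1078 = 35588015/33013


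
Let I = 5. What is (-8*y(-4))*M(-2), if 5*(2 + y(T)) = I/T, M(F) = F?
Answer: -36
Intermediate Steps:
y(T) = -2 + 1/T (y(T) = -2 + (5/T)/5 = -2 + 1/T)
(-8*y(-4))*M(-2) = -8*(-2 + 1/(-4))*(-2) = -8*(-2 - ¼)*(-2) = -8*(-9/4)*(-2) = 18*(-2) = -36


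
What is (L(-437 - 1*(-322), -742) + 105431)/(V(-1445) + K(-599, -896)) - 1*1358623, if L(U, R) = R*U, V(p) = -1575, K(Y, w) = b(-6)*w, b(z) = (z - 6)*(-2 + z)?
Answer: -39667779318/29197 ≈ -1.3586e+6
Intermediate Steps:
b(z) = (-6 + z)*(-2 + z)
K(Y, w) = 96*w (K(Y, w) = (12 + (-6)**2 - 8*(-6))*w = (12 + 36 + 48)*w = 96*w)
(L(-437 - 1*(-322), -742) + 105431)/(V(-1445) + K(-599, -896)) - 1*1358623 = (-742*(-437 - 1*(-322)) + 105431)/(-1575 + 96*(-896)) - 1*1358623 = (-742*(-437 + 322) + 105431)/(-1575 - 86016) - 1358623 = (-742*(-115) + 105431)/(-87591) - 1358623 = (85330 + 105431)*(-1/87591) - 1358623 = 190761*(-1/87591) - 1358623 = -63587/29197 - 1358623 = -39667779318/29197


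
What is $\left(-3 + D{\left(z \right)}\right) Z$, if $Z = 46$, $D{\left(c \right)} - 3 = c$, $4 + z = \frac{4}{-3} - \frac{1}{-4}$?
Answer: $- \frac{1403}{6} \approx -233.83$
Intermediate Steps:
$z = - \frac{61}{12}$ ($z = -4 + \left(\frac{4}{-3} - \frac{1}{-4}\right) = -4 + \left(4 \left(- \frac{1}{3}\right) - - \frac{1}{4}\right) = -4 + \left(- \frac{4}{3} + \frac{1}{4}\right) = -4 - \frac{13}{12} = - \frac{61}{12} \approx -5.0833$)
$D{\left(c \right)} = 3 + c$
$\left(-3 + D{\left(z \right)}\right) Z = \left(-3 + \left(3 - \frac{61}{12}\right)\right) 46 = \left(-3 - \frac{25}{12}\right) 46 = \left(- \frac{61}{12}\right) 46 = - \frac{1403}{6}$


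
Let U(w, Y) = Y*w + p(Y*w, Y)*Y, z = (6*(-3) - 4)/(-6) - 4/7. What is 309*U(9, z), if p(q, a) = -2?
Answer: 6695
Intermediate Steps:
z = 65/21 (z = (-18 - 4)*(-⅙) - 4*⅐ = -22*(-⅙) - 4/7 = 11/3 - 4/7 = 65/21 ≈ 3.0952)
U(w, Y) = -2*Y + Y*w (U(w, Y) = Y*w - 2*Y = -2*Y + Y*w)
309*U(9, z) = 309*(65*(-2 + 9)/21) = 309*((65/21)*7) = 309*(65/3) = 6695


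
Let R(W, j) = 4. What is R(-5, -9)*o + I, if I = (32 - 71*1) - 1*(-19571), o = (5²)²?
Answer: 22032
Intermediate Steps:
o = 625 (o = 25² = 625)
I = 19532 (I = (32 - 71) + 19571 = -39 + 19571 = 19532)
R(-5, -9)*o + I = 4*625 + 19532 = 2500 + 19532 = 22032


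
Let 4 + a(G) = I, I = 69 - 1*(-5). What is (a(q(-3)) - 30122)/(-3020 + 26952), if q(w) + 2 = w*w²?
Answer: -7513/5983 ≈ -1.2557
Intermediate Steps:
I = 74 (I = 69 + 5 = 74)
q(w) = -2 + w³ (q(w) = -2 + w*w² = -2 + w³)
a(G) = 70 (a(G) = -4 + 74 = 70)
(a(q(-3)) - 30122)/(-3020 + 26952) = (70 - 30122)/(-3020 + 26952) = -30052/23932 = -30052*1/23932 = -7513/5983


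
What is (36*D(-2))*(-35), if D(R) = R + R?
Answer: 5040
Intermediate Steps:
D(R) = 2*R
(36*D(-2))*(-35) = (36*(2*(-2)))*(-35) = (36*(-4))*(-35) = -144*(-35) = 5040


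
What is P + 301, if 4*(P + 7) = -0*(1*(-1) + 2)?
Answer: 294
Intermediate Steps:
P = -7 (P = -7 + (-0*(1*(-1) + 2))/4 = -7 + (-0*(-1 + 2))/4 = -7 + (-0)/4 = -7 + (-23*0)/4 = -7 + (¼)*0 = -7 + 0 = -7)
P + 301 = -7 + 301 = 294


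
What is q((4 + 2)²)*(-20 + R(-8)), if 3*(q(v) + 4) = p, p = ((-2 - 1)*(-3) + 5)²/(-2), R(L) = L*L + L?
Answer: -1320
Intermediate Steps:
R(L) = L + L² (R(L) = L² + L = L + L²)
p = -98 (p = (-3*(-3) + 5)²*(-½) = (9 + 5)²*(-½) = 14²*(-½) = 196*(-½) = -98)
q(v) = -110/3 (q(v) = -4 + (⅓)*(-98) = -4 - 98/3 = -110/3)
q((4 + 2)²)*(-20 + R(-8)) = -110*(-20 - 8*(1 - 8))/3 = -110*(-20 - 8*(-7))/3 = -110*(-20 + 56)/3 = -110/3*36 = -1320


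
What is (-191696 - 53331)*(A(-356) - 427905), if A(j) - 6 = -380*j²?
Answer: 11905268719633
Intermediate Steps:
A(j) = 6 - 380*j²
(-191696 - 53331)*(A(-356) - 427905) = (-191696 - 53331)*((6 - 380*(-356)²) - 427905) = -245027*((6 - 380*126736) - 427905) = -245027*((6 - 48159680) - 427905) = -245027*(-48159674 - 427905) = -245027*(-48587579) = 11905268719633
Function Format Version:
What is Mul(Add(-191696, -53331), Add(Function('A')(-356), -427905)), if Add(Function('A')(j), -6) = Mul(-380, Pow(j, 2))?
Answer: 11905268719633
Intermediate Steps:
Function('A')(j) = Add(6, Mul(-380, Pow(j, 2)))
Mul(Add(-191696, -53331), Add(Function('A')(-356), -427905)) = Mul(Add(-191696, -53331), Add(Add(6, Mul(-380, Pow(-356, 2))), -427905)) = Mul(-245027, Add(Add(6, Mul(-380, 126736)), -427905)) = Mul(-245027, Add(Add(6, -48159680), -427905)) = Mul(-245027, Add(-48159674, -427905)) = Mul(-245027, -48587579) = 11905268719633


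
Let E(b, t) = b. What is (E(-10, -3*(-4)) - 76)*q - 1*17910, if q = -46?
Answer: -13954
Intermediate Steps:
(E(-10, -3*(-4)) - 76)*q - 1*17910 = (-10 - 76)*(-46) - 1*17910 = -86*(-46) - 17910 = 3956 - 17910 = -13954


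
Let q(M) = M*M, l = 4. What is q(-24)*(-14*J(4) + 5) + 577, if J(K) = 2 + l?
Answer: -44927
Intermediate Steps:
q(M) = M²
J(K) = 6 (J(K) = 2 + 4 = 6)
q(-24)*(-14*J(4) + 5) + 577 = (-24)²*(-14*6 + 5) + 577 = 576*(-84 + 5) + 577 = 576*(-79) + 577 = -45504 + 577 = -44927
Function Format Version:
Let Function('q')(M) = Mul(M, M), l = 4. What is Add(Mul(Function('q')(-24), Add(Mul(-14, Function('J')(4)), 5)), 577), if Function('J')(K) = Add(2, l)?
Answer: -44927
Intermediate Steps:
Function('q')(M) = Pow(M, 2)
Function('J')(K) = 6 (Function('J')(K) = Add(2, 4) = 6)
Add(Mul(Function('q')(-24), Add(Mul(-14, Function('J')(4)), 5)), 577) = Add(Mul(Pow(-24, 2), Add(Mul(-14, 6), 5)), 577) = Add(Mul(576, Add(-84, 5)), 577) = Add(Mul(576, -79), 577) = Add(-45504, 577) = -44927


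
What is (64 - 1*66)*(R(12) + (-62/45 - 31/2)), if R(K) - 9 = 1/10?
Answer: 140/9 ≈ 15.556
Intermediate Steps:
R(K) = 91/10 (R(K) = 9 + 1/10 = 91/10)
(64 - 1*66)*(R(12) + (-62/45 - 31/2)) = (64 - 1*66)*(91/10 + (-62/45 - 31/2)) = (64 - 66)*(91/10 + (-62*1/45 - 31*1/2)) = -2*(91/10 + (-62/45 - 31/2)) = -2*(91/10 - 1519/90) = -2*(-70/9) = 140/9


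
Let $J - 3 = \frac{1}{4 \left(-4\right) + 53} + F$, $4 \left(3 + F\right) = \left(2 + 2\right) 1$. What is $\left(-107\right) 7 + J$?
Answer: $- \frac{27675}{37} \approx -747.97$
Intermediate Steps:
$F = -2$ ($F = -3 + \frac{\left(2 + 2\right) 1}{4} = -3 + \frac{4 \cdot 1}{4} = -3 + \frac{1}{4} \cdot 4 = -3 + 1 = -2$)
$J = \frac{38}{37}$ ($J = 3 - \left(2 - \frac{1}{4 \left(-4\right) + 53}\right) = 3 - \left(2 - \frac{1}{-16 + 53}\right) = 3 - \left(2 - \frac{1}{37}\right) = 3 + \left(\frac{1}{37} - 2\right) = 3 - \frac{73}{37} = \frac{38}{37} \approx 1.027$)
$\left(-107\right) 7 + J = \left(-107\right) 7 + \frac{38}{37} = -749 + \frac{38}{37} = - \frac{27675}{37}$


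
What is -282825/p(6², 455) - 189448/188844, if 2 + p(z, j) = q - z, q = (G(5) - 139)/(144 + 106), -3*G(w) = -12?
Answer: 667531287176/90975597 ≈ 7337.5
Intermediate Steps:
G(w) = 4 (G(w) = -⅓*(-12) = 4)
q = -27/50 (q = (4 - 139)/(144 + 106) = -135/250 = -135*1/250 = -27/50 ≈ -0.54000)
p(z, j) = -127/50 - z (p(z, j) = -2 + (-27/50 - z) = -127/50 - z)
-282825/p(6², 455) - 189448/188844 = -282825/(-127/50 - 1*6²) - 189448/188844 = -282825/(-127/50 - 1*36) - 189448*1/188844 = -282825/(-127/50 - 36) - 47362/47211 = -282825/(-1927/50) - 47362/47211 = -282825*(-50/1927) - 47362/47211 = 14141250/1927 - 47362/47211 = 667531287176/90975597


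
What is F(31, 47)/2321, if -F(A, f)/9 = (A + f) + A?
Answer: -981/2321 ≈ -0.42266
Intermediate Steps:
F(A, f) = -18*A - 9*f (F(A, f) = -9*((A + f) + A) = -9*(f + 2*A) = -18*A - 9*f)
F(31, 47)/2321 = (-18*31 - 9*47)/2321 = (-558 - 423)*(1/2321) = -981*1/2321 = -981/2321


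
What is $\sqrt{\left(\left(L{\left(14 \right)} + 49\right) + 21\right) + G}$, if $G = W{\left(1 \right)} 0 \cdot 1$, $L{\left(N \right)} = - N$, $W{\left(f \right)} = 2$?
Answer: $2 \sqrt{14} \approx 7.4833$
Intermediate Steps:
$G = 0$ ($G = 2 \cdot 0 \cdot 1 = 0 \cdot 1 = 0$)
$\sqrt{\left(\left(L{\left(14 \right)} + 49\right) + 21\right) + G} = \sqrt{\left(\left(\left(-1\right) 14 + 49\right) + 21\right) + 0} = \sqrt{\left(\left(-14 + 49\right) + 21\right) + 0} = \sqrt{\left(35 + 21\right) + 0} = \sqrt{56 + 0} = \sqrt{56} = 2 \sqrt{14}$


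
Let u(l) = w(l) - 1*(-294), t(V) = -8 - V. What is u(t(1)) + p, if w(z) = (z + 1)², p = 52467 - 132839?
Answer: -80014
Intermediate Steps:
p = -80372
w(z) = (1 + z)²
u(l) = 294 + (1 + l)² (u(l) = (1 + l)² - 1*(-294) = (1 + l)² + 294 = 294 + (1 + l)²)
u(t(1)) + p = (294 + (1 + (-8 - 1*1))²) - 80372 = (294 + (1 + (-8 - 1))²) - 80372 = (294 + (1 - 9)²) - 80372 = (294 + (-8)²) - 80372 = (294 + 64) - 80372 = 358 - 80372 = -80014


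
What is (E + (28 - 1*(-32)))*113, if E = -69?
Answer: -1017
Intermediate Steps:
(E + (28 - 1*(-32)))*113 = (-69 + (28 - 1*(-32)))*113 = (-69 + (28 + 32))*113 = (-69 + 60)*113 = -9*113 = -1017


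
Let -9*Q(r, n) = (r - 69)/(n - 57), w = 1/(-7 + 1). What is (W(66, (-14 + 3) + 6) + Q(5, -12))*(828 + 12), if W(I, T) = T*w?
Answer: 126980/207 ≈ 613.43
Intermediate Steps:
w = -⅙ (w = 1/(-6) = -⅙ ≈ -0.16667)
Q(r, n) = -(-69 + r)/(9*(-57 + n)) (Q(r, n) = -(r - 69)/(9*(n - 57)) = -(-69 + r)/(9*(-57 + n)))
W(I, T) = -T/6 (W(I, T) = T*(-⅙) = -T/6)
(W(66, (-14 + 3) + 6) + Q(5, -12))*(828 + 12) = (-((-14 + 3) + 6)/6 + (69 - 1*5)/(9*(-57 - 12)))*(828 + 12) = (-(-11 + 6)/6 + (⅑)*(69 - 5)/(-69))*840 = (-⅙*(-5) + (⅑)*(-1/69)*64)*840 = (⅚ - 64/621)*840 = (907/1242)*840 = 126980/207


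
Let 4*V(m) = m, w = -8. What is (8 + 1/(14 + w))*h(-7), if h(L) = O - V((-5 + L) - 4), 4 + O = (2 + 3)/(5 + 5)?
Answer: 49/12 ≈ 4.0833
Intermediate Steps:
V(m) = m/4
O = -7/2 (O = -4 + (2 + 3)/(5 + 5) = -4 + 5/10 = -4 + 5*(⅒) = -4 + ½ = -7/2 ≈ -3.5000)
h(L) = -5/4 - L/4 (h(L) = -7/2 - ((-5 + L) - 4)/4 = -7/2 - (-9 + L)/4 = -7/2 - (-9/4 + L/4) = -7/2 + (9/4 - L/4) = -5/4 - L/4)
(8 + 1/(14 + w))*h(-7) = (8 + 1/(14 - 8))*(-5/4 - ¼*(-7)) = (8 + 1/6)*(-5/4 + 7/4) = (8 + ⅙)*(½) = (49/6)*(½) = 49/12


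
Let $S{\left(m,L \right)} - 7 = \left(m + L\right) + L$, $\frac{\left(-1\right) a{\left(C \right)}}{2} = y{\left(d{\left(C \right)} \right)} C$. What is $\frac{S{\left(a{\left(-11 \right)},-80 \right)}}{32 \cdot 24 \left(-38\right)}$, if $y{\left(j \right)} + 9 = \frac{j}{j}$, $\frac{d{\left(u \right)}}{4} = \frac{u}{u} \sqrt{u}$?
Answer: $\frac{329}{29184} \approx 0.011273$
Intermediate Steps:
$d{\left(u \right)} = 4 \sqrt{u}$ ($d{\left(u \right)} = 4 \frac{u}{u} \sqrt{u} = 4 \cdot 1 \sqrt{u} = 4 \sqrt{u}$)
$y{\left(j \right)} = -8$ ($y{\left(j \right)} = -9 + \frac{j}{j} = -9 + 1 = -8$)
$a{\left(C \right)} = 16 C$ ($a{\left(C \right)} = - 2 \left(- 8 C\right) = 16 C$)
$S{\left(m,L \right)} = 7 + m + 2 L$ ($S{\left(m,L \right)} = 7 + \left(\left(m + L\right) + L\right) = 7 + \left(\left(L + m\right) + L\right) = 7 + \left(m + 2 L\right) = 7 + m + 2 L$)
$\frac{S{\left(a{\left(-11 \right)},-80 \right)}}{32 \cdot 24 \left(-38\right)} = \frac{7 + 16 \left(-11\right) + 2 \left(-80\right)}{32 \cdot 24 \left(-38\right)} = \frac{7 - 176 - 160}{768 \left(-38\right)} = - \frac{329}{-29184} = \left(-329\right) \left(- \frac{1}{29184}\right) = \frac{329}{29184}$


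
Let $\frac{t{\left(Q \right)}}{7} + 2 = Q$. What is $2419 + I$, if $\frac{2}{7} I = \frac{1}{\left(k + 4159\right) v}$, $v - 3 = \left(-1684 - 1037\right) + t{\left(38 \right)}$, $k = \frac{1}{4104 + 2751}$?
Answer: $\frac{113379379594861}{46870351224} \approx 2419.0$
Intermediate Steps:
$k = \frac{1}{6855} \approx 0.00014588$
$t{\left(Q \right)} = -14 + 7 Q$
$v = -2466$ ($v = 3 + \left(\left(-1684 - 1037\right) + \left(-14 + 7 \cdot 38\right)\right) = 3 + \left(-2721 + \left(-14 + 266\right)\right) = 3 + \left(-2721 + 252\right) = 3 - 2469 = -2466$)
$I = - \frac{15995}{46870351224}$ ($I = \frac{7 \frac{1}{\left(\frac{1}{6855} + 4159\right) \left(-2466\right)}}{2} = \frac{7 \frac{1}{\frac{28509946}{6855}} \left(- \frac{1}{2466}\right)}{2} = \frac{7 \cdot \frac{6855}{28509946} \left(- \frac{1}{2466}\right)}{2} = \frac{7}{2} \left(- \frac{2285}{23435175612}\right) = - \frac{15995}{46870351224} \approx -3.4126 \cdot 10^{-7}$)
$2419 + I = 2419 - \frac{15995}{46870351224} = \frac{113379379594861}{46870351224}$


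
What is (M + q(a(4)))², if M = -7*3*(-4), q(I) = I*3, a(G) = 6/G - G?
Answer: 23409/4 ≈ 5852.3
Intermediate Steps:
a(G) = -G + 6/G
q(I) = 3*I
M = 84 (M = -21*(-4) = 84)
(M + q(a(4)))² = (84 + 3*(-1*4 + 6/4))² = (84 + 3*(-4 + 6*(¼)))² = (84 + 3*(-4 + 3/2))² = (84 + 3*(-5/2))² = (84 - 15/2)² = (153/2)² = 23409/4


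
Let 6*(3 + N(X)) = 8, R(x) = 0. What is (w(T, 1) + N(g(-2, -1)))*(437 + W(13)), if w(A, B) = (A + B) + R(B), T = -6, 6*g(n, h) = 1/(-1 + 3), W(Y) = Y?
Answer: -3000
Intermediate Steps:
g(n, h) = 1/12 (g(n, h) = 1/(6*(-1 + 3)) = (1/6)/2 = (1/6)*(1/2) = 1/12)
N(X) = -5/3 (N(X) = -3 + (1/6)*8 = -3 + 4/3 = -5/3)
w(A, B) = A + B (w(A, B) = (A + B) + 0 = A + B)
(w(T, 1) + N(g(-2, -1)))*(437 + W(13)) = ((-6 + 1) - 5/3)*(437 + 13) = (-5 - 5/3)*450 = -20/3*450 = -3000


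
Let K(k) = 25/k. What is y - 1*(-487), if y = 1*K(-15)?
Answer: 1456/3 ≈ 485.33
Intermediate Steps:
y = -5/3 (y = 1*(25/(-15)) = 1*(25*(-1/15)) = 1*(-5/3) = -5/3 ≈ -1.6667)
y - 1*(-487) = -5/3 - 1*(-487) = -5/3 + 487 = 1456/3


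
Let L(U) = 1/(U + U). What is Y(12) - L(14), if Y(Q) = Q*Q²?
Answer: 48383/28 ≈ 1728.0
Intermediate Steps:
Y(Q) = Q³
L(U) = 1/(2*U)
Y(12) - L(14) = 12³ - 1/(2*14) = 1728 - 1/(2*14) = 1728 - 1*1/28 = 1728 - 1/28 = 48383/28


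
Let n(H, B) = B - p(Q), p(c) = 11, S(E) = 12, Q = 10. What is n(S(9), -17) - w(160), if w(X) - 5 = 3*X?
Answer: -513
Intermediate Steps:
n(H, B) = -11 + B (n(H, B) = B - 1*11 = B - 11 = -11 + B)
w(X) = 5 + 3*X
n(S(9), -17) - w(160) = (-11 - 17) - (5 + 3*160) = -28 - (5 + 480) = -28 - 1*485 = -28 - 485 = -513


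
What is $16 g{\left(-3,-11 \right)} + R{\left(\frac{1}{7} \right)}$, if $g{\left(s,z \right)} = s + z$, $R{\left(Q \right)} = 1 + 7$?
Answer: $-216$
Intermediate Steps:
$R{\left(Q \right)} = 8$
$16 g{\left(-3,-11 \right)} + R{\left(\frac{1}{7} \right)} = 16 \left(-3 - 11\right) + 8 = 16 \left(-14\right) + 8 = -224 + 8 = -216$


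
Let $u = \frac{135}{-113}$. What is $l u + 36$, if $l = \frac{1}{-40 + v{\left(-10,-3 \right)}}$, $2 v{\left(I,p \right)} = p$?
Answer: $\frac{337914}{9379} \approx 36.029$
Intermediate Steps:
$v{\left(I,p \right)} = \frac{p}{2}$
$u = - \frac{135}{113}$ ($u = 135 \left(- \frac{1}{113}\right) = - \frac{135}{113} \approx -1.1947$)
$l = - \frac{2}{83}$ ($l = \frac{1}{-40 + \frac{1}{2} \left(-3\right)} = \frac{1}{-40 - \frac{3}{2}} = \frac{1}{- \frac{83}{2}} = - \frac{2}{83} \approx -0.024096$)
$l u + 36 = \left(- \frac{2}{83}\right) \left(- \frac{135}{113}\right) + 36 = \frac{270}{9379} + 36 = \frac{337914}{9379}$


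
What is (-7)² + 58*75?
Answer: 4399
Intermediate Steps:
(-7)² + 58*75 = 49 + 4350 = 4399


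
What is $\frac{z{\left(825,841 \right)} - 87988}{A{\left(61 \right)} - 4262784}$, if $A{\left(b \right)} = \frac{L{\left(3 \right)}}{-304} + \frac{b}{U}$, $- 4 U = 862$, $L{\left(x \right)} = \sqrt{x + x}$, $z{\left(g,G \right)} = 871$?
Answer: $\frac{3187630540922543337216}{155976231620178554839325} - \frac{2459807037624 \sqrt{6}}{155976231620178554839325} \approx 0.020437$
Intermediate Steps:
$L{\left(x \right)} = \sqrt{2} \sqrt{x}$ ($L{\left(x \right)} = \sqrt{2 x} = \sqrt{2} \sqrt{x}$)
$U = - \frac{431}{2}$ ($U = \left(- \frac{1}{4}\right) 862 = - \frac{431}{2} \approx -215.5$)
$A{\left(b \right)} = - \frac{2 b}{431} - \frac{\sqrt{6}}{304}$ ($A{\left(b \right)} = \frac{\sqrt{2} \sqrt{3}}{-304} + \frac{b}{- \frac{431}{2}} = \sqrt{6} \left(- \frac{1}{304}\right) + b \left(- \frac{2}{431}\right) = - \frac{\sqrt{6}}{304} - \frac{2 b}{431} = - \frac{2 b}{431} - \frac{\sqrt{6}}{304}$)
$\frac{z{\left(825,841 \right)} - 87988}{A{\left(61 \right)} - 4262784} = \frac{871 - 87988}{\left(\left(- \frac{2}{431}\right) 61 - \frac{\sqrt{6}}{304}\right) - 4262784} = - \frac{87117}{\left(- \frac{122}{431} - \frac{\sqrt{6}}{304}\right) - 4262784} = - \frac{87117}{- \frac{1837260026}{431} - \frac{\sqrt{6}}{304}}$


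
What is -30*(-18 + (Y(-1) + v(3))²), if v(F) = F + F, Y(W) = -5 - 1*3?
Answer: 420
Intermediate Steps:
Y(W) = -8 (Y(W) = -5 - 3 = -8)
v(F) = 2*F
-30*(-18 + (Y(-1) + v(3))²) = -30*(-18 + (-8 + 2*3)²) = -30*(-18 + (-8 + 6)²) = -30*(-18 + (-2)²) = -30*(-18 + 4) = -30*(-14) = 420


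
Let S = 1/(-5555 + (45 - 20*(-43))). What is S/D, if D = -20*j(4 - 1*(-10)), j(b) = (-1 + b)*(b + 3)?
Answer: 1/20553000 ≈ 4.8655e-8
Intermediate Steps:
j(b) = (-1 + b)*(3 + b)
S = -1/4650 (S = 1/(-5555 + (45 + 860)) = 1/(-5555 + 905) = 1/(-4650) = -1/4650 ≈ -0.00021505)
D = -4420 (D = -20*(-3 + (4 - 1*(-10))² + 2*(4 - 1*(-10))) = -20*(-3 + (4 + 10)² + 2*(4 + 10)) = -20*(-3 + 14² + 2*14) = -20*(-3 + 196 + 28) = -20*221 = -4420)
S/D = -1/4650/(-4420) = -1/4650*(-1/4420) = 1/20553000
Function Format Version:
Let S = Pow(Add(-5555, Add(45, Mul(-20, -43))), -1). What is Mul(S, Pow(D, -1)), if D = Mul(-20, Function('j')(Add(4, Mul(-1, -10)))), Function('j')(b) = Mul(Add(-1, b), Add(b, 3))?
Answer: Rational(1, 20553000) ≈ 4.8655e-8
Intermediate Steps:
Function('j')(b) = Mul(Add(-1, b), Add(3, b))
S = Rational(-1, 4650) (S = Pow(Add(-5555, Add(45, 860)), -1) = Pow(Add(-5555, 905), -1) = Pow(-4650, -1) = Rational(-1, 4650) ≈ -0.00021505)
D = -4420 (D = Mul(-20, Add(-3, Pow(Add(4, Mul(-1, -10)), 2), Mul(2, Add(4, Mul(-1, -10))))) = Mul(-20, Add(-3, Pow(Add(4, 10), 2), Mul(2, Add(4, 10)))) = Mul(-20, Add(-3, Pow(14, 2), Mul(2, 14))) = Mul(-20, Add(-3, 196, 28)) = Mul(-20, 221) = -4420)
Mul(S, Pow(D, -1)) = Mul(Rational(-1, 4650), Pow(-4420, -1)) = Mul(Rational(-1, 4650), Rational(-1, 4420)) = Rational(1, 20553000)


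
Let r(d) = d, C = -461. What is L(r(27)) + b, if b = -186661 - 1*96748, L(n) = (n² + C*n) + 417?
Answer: -294710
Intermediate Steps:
L(n) = 417 + n² - 461*n (L(n) = (n² - 461*n) + 417 = 417 + n² - 461*n)
b = -283409 (b = -186661 - 96748 = -283409)
L(r(27)) + b = (417 + 27² - 461*27) - 283409 = (417 + 729 - 12447) - 283409 = -11301 - 283409 = -294710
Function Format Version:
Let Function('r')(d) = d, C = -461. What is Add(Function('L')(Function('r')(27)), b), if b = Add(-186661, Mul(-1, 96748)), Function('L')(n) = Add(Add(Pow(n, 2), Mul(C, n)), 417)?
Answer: -294710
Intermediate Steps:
Function('L')(n) = Add(417, Pow(n, 2), Mul(-461, n)) (Function('L')(n) = Add(Add(Pow(n, 2), Mul(-461, n)), 417) = Add(417, Pow(n, 2), Mul(-461, n)))
b = -283409 (b = Add(-186661, -96748) = -283409)
Add(Function('L')(Function('r')(27)), b) = Add(Add(417, Pow(27, 2), Mul(-461, 27)), -283409) = Add(Add(417, 729, -12447), -283409) = Add(-11301, -283409) = -294710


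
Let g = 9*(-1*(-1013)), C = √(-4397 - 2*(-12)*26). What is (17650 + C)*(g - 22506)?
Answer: -236315850 - 93723*I*√77 ≈ -2.3632e+8 - 8.2242e+5*I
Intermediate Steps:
C = 7*I*√77 (C = √(-4397 + 24*26) = √(-4397 + 624) = √(-3773) = 7*I*√77 ≈ 61.425*I)
g = 9117 (g = 9*1013 = 9117)
(17650 + C)*(g - 22506) = (17650 + 7*I*√77)*(9117 - 22506) = (17650 + 7*I*√77)*(-13389) = -236315850 - 93723*I*√77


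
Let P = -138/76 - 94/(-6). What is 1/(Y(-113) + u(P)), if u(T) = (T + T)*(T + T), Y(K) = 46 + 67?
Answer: 3249/2860378 ≈ 0.0011359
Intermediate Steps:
Y(K) = 113
P = 1579/114 (P = -138*1/76 - 94*(-⅙) = -69/38 + 47/3 = 1579/114 ≈ 13.851)
u(T) = 4*T² (u(T) = (2*T)*(2*T) = 4*T²)
1/(Y(-113) + u(P)) = 1/(113 + 4*(1579/114)²) = 1/(113 + 4*(2493241/12996)) = 1/(113 + 2493241/3249) = 1/(2860378/3249) = 3249/2860378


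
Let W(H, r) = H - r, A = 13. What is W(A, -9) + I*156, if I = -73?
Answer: -11366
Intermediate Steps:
W(A, -9) + I*156 = (13 - 1*(-9)) - 73*156 = (13 + 9) - 11388 = 22 - 11388 = -11366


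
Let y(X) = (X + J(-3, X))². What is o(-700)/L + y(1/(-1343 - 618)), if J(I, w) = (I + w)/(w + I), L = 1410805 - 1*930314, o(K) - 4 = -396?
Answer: 1844346781368/1847738230811 ≈ 0.99816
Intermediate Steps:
o(K) = -392 (o(K) = 4 - 396 = -392)
L = 480491 (L = 1410805 - 930314 = 480491)
J(I, w) = 1 (J(I, w) = (I + w)/(I + w) = 1)
y(X) = (1 + X)² (y(X) = (X + 1)² = (1 + X)²)
o(-700)/L + y(1/(-1343 - 618)) = -392/480491 + (1 + 1/(-1343 - 618))² = -392*1/480491 + (1 + 1/(-1961))² = -392/480491 + (1 - 1/1961)² = -392/480491 + (1960/1961)² = -392/480491 + 3841600/3845521 = 1844346781368/1847738230811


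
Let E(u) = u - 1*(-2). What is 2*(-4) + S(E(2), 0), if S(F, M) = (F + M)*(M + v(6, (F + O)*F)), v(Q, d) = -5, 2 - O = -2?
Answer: -28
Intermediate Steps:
E(u) = 2 + u (E(u) = u + 2 = 2 + u)
O = 4 (O = 2 - 1*(-2) = 2 + 2 = 4)
S(F, M) = (-5 + M)*(F + M) (S(F, M) = (F + M)*(M - 5) = (F + M)*(-5 + M) = (-5 + M)*(F + M))
2*(-4) + S(E(2), 0) = 2*(-4) + (0² - 5*(2 + 2) - 5*0 + (2 + 2)*0) = -8 + (0 - 5*4 + 0 + 4*0) = -8 + (0 - 20 + 0 + 0) = -8 - 20 = -28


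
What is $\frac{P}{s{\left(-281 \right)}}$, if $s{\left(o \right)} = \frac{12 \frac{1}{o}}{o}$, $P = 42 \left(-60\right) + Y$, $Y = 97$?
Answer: $- \frac{191322503}{12} \approx -1.5944 \cdot 10^{7}$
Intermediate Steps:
$P = -2423$ ($P = 42 \left(-60\right) + 97 = -2520 + 97 = -2423$)
$s{\left(o \right)} = \frac{12}{o^{2}}$
$\frac{P}{s{\left(-281 \right)}} = - \frac{2423}{12 \cdot \frac{1}{78961}} = - \frac{2423}{\frac{12}{78961}} = \left(-2423\right) \frac{78961}{12} = - \frac{191322503}{12}$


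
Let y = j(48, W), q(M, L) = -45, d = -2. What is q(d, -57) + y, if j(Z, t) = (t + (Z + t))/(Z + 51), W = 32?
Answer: -4343/99 ≈ -43.869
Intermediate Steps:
j(Z, t) = (Z + 2*t)/(51 + Z)
y = 112/99 (y = (48 + 2*32)/(51 + 48) = (48 + 64)/99 = (1/99)*112 = 112/99 ≈ 1.1313)
q(d, -57) + y = -45 + 112/99 = -4343/99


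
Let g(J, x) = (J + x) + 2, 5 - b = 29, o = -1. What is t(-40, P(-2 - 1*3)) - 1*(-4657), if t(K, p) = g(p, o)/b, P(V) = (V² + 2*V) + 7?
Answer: 111745/24 ≈ 4656.0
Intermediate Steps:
b = -24 (b = 5 - 1*29 = 5 - 29 = -24)
g(J, x) = 2 + J + x
P(V) = 7 + V² + 2*V
t(K, p) = -1/24 - p/24 (t(K, p) = (2 + p - 1)/(-24) = (1 + p)*(-1/24) = -1/24 - p/24)
t(-40, P(-2 - 1*3)) - 1*(-4657) = (-1/24 - (7 + (-2 - 1*3)² + 2*(-2 - 1*3))/24) - 1*(-4657) = (-1/24 - (7 + (-2 - 3)² + 2*(-2 - 3))/24) + 4657 = (-1/24 - (7 + (-5)² + 2*(-5))/24) + 4657 = (-1/24 - (7 + 25 - 10)/24) + 4657 = (-1/24 - 1/24*22) + 4657 = (-1/24 - 11/12) + 4657 = -23/24 + 4657 = 111745/24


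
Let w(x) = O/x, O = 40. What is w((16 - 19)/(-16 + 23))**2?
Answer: 78400/9 ≈ 8711.1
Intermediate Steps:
w(x) = 40/x
w((16 - 19)/(-16 + 23))**2 = (40/(((16 - 19)/(-16 + 23))))**2 = (40/((-3/7)))**2 = (40/((-3*1/7)))**2 = (40/(-3/7))**2 = (40*(-7/3))**2 = (-280/3)**2 = 78400/9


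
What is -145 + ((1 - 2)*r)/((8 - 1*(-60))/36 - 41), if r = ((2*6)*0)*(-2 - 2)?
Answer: -145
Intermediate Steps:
r = 0 (r = (12*0)*(-4) = 0*(-4) = 0)
-145 + ((1 - 2)*r)/((8 - 1*(-60))/36 - 41) = -145 + ((1 - 2)*0)/((8 - 1*(-60))/36 - 41) = -145 + (-1*0)/((8 + 60)*(1/36) - 41) = -145 + 0/(68*(1/36) - 41) = -145 + 0/(17/9 - 41) = -145 + 0/(-352/9) = -145 - 9/352*0 = -145 + 0 = -145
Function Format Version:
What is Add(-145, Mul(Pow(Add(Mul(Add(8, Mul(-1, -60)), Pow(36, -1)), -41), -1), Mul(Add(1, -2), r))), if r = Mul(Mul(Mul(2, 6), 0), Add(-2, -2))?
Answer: -145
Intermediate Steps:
r = 0 (r = Mul(Mul(12, 0), -4) = Mul(0, -4) = 0)
Add(-145, Mul(Pow(Add(Mul(Add(8, Mul(-1, -60)), Pow(36, -1)), -41), -1), Mul(Add(1, -2), r))) = Add(-145, Mul(Pow(Add(Mul(Add(8, Mul(-1, -60)), Pow(36, -1)), -41), -1), Mul(Add(1, -2), 0))) = Add(-145, Mul(Pow(Add(Mul(Add(8, 60), Rational(1, 36)), -41), -1), Mul(-1, 0))) = Add(-145, Mul(Pow(Add(Mul(68, Rational(1, 36)), -41), -1), 0)) = Add(-145, Mul(Pow(Add(Rational(17, 9), -41), -1), 0)) = Add(-145, Mul(Pow(Rational(-352, 9), -1), 0)) = Add(-145, Mul(Rational(-9, 352), 0)) = Add(-145, 0) = -145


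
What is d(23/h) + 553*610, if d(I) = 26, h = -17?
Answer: 337356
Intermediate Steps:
d(23/h) + 553*610 = 26 + 553*610 = 26 + 337330 = 337356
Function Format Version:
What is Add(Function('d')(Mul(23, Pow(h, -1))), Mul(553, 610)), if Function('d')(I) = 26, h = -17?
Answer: 337356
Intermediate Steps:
Add(Function('d')(Mul(23, Pow(h, -1))), Mul(553, 610)) = Add(26, Mul(553, 610)) = Add(26, 337330) = 337356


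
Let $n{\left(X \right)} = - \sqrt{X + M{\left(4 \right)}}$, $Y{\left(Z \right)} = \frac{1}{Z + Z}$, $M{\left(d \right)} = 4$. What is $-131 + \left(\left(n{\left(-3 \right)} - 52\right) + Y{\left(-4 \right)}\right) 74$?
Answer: $- \frac{16249}{4} \approx -4062.3$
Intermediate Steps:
$Y{\left(Z \right)} = \frac{1}{2 Z}$
$n{\left(X \right)} = - \sqrt{4 + X}$ ($n{\left(X \right)} = - \sqrt{X + 4} = - \sqrt{4 + X}$)
$-131 + \left(\left(n{\left(-3 \right)} - 52\right) + Y{\left(-4 \right)}\right) 74 = -131 + \left(\left(- \sqrt{4 - 3} - 52\right) + \frac{1}{2 \left(-4\right)}\right) 74 = -131 + \left(\left(- \sqrt{1} - 52\right) + \frac{1}{2} \left(- \frac{1}{4}\right)\right) 74 = -131 + \left(\left(\left(-1\right) 1 - 52\right) - \frac{1}{8}\right) 74 = -131 + \left(\left(-1 - 52\right) - \frac{1}{8}\right) 74 = -131 + \left(-53 - \frac{1}{8}\right) 74 = -131 - \frac{15725}{4} = - \frac{16249}{4}$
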